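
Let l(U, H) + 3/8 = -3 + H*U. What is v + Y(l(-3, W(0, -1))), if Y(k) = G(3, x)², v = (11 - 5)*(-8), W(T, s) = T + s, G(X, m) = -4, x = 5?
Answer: -32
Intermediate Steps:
v = -48 (v = 6*(-8) = -48)
l(U, H) = -27/8 + H*U (l(U, H) = -3/8 + (-3 + H*U) = -27/8 + H*U)
Y(k) = 16 (Y(k) = (-4)² = 16)
v + Y(l(-3, W(0, -1))) = -48 + 16 = -32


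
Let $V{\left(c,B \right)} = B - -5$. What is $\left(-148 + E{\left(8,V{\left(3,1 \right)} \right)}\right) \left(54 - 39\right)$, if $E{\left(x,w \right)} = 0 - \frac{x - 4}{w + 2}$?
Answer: $- \frac{4455}{2} \approx -2227.5$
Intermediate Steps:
$V{\left(c,B \right)} = 5 + B$ ($V{\left(c,B \right)} = B + 5 = 5 + B$)
$E{\left(x,w \right)} = - \frac{-4 + x}{2 + w}$ ($E{\left(x,w \right)} = 0 - \frac{-4 + x}{2 + w} = - \frac{-4 + x}{2 + w}$)
$\left(-148 + E{\left(8,V{\left(3,1 \right)} \right)}\right) \left(54 - 39\right) = \left(-148 + \frac{4 - 8}{2 + \left(5 + 1\right)}\right) \left(54 - 39\right) = \left(-148 + \frac{4 - 8}{2 + 6}\right) \left(54 - 39\right) = \left(-148 + \frac{1}{8} \left(-4\right)\right) 15 = \left(-148 - \frac{1}{2}\right) 15 = \left(- \frac{297}{2}\right) 15 = - \frac{4455}{2}$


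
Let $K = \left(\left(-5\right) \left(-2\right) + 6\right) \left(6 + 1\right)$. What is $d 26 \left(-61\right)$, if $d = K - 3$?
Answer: $-172874$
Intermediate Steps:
$K = 112$ ($K = \left(10 + 6\right) 7 = 16 \cdot 7 = 112$)
$d = 109$ ($d = 112 - 3 = 109$)
$d 26 \left(-61\right) = 109 \cdot 26 \left(-61\right) = 2834 \left(-61\right) = -172874$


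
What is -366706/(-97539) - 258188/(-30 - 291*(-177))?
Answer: -2102158190/1673671701 ≈ -1.2560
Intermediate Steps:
-366706/(-97539) - 258188/(-30 - 291*(-177)) = -366706*(-1/97539) - 258188/(-30 + 51507) = 366706/97539 - 258188/51477 = -2102158190/1673671701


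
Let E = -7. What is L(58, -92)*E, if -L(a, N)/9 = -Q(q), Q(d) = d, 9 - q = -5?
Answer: -882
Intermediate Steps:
q = 14 (q = 9 - 1*(-5) = 9 + 5 = 14)
L(a, N) = 126 (L(a, N) = -(-9)*14 = -9*(-14) = 126)
L(58, -92)*E = 126*(-7) = -882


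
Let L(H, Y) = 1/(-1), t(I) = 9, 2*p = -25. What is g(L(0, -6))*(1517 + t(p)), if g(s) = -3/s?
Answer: 4578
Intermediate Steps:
p = -25/2 (p = (1/2)*(-25) = -25/2 ≈ -12.500)
L(H, Y) = -1
g(L(0, -6))*(1517 + t(p)) = (-3/(-1))*(1517 + 9) = -3*(-1)*1526 = 3*1526 = 4578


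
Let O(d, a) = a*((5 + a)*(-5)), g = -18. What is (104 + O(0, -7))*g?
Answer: -612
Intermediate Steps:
O(d, a) = a*(-25 - 5*a)
(104 + O(0, -7))*g = (104 - 5*(-7)*(5 - 7))*(-18) = (104 - 5*(-7)*(-2))*(-18) = (104 - 70)*(-18) = 34*(-18) = -612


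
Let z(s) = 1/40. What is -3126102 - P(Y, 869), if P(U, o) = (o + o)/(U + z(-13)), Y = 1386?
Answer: -173314290502/55441 ≈ -3.1261e+6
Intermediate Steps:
z(s) = 1/40
P(U, o) = 2*o/(1/40 + U) (P(U, o) = (o + o)/(U + 1/40) = (2*o)/(1/40 + U) = 2*o/(1/40 + U))
-3126102 - P(Y, 869) = -3126102 - 80*869/(1 + 40*1386) = -3126102 - 80*869/(1 + 55440) = -3126102 - 80*869/55441 = -3126102 - 1*69520/55441 = -3126102 - 69520/55441 = -173314290502/55441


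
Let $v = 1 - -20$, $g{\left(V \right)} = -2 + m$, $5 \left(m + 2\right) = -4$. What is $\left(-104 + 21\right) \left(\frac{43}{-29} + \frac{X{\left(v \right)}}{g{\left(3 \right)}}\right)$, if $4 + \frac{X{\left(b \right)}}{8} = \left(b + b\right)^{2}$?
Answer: $\frac{21192307}{87} \approx 2.4359 \cdot 10^{5}$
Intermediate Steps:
$m = - \frac{14}{5}$ ($m = -2 + \frac{1}{5} \left(-4\right) = -2 - \frac{4}{5} = - \frac{14}{5} \approx -2.8$)
$g{\left(V \right)} = - \frac{24}{5}$ ($g{\left(V \right)} = -2 - \frac{14}{5} = - \frac{24}{5}$)
$v = 21$ ($v = 1 + 20 = 21$)
$X{\left(b \right)} = -32 + 32 b^{2}$ ($X{\left(b \right)} = -32 + 8 \left(b + b\right)^{2} = -32 + 8 \left(2 b\right)^{2} = -32 + 8 \cdot 4 b^{2} = -32 + 32 b^{2}$)
$\left(-104 + 21\right) \left(\frac{43}{-29} + \frac{X{\left(v \right)}}{g{\left(3 \right)}}\right) = \left(-104 + 21\right) \left(\frac{43}{-29} + \frac{-32 + 32 \cdot 21^{2}}{- \frac{24}{5}}\right) = - 83 \left(43 \left(- \frac{1}{29}\right) + \left(-32 + 32 \cdot 441\right) \left(- \frac{5}{24}\right)\right) = - 83 \left(- \frac{43}{29} + \left(-32 + 14112\right) \left(- \frac{5}{24}\right)\right) = - 83 \left(- \frac{43}{29} + 14080 \left(- \frac{5}{24}\right)\right) = - 83 \left(- \frac{43}{29} - \frac{8800}{3}\right) = \left(-83\right) \left(- \frac{255329}{87}\right) = \frac{21192307}{87}$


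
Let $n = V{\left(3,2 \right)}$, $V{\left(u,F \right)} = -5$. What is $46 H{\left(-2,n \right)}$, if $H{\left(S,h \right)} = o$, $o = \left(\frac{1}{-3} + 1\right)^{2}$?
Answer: $\frac{184}{9} \approx 20.444$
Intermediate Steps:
$o = \frac{4}{9}$ ($o = \left(- \frac{1}{3} + 1\right)^{2} = \left(\frac{2}{3}\right)^{2} = \frac{4}{9} \approx 0.44444$)
$n = -5$
$H{\left(S,h \right)} = \frac{4}{9}$
$46 H{\left(-2,n \right)} = 46 \cdot \frac{4}{9} = \frac{184}{9}$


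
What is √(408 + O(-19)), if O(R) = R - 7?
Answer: √382 ≈ 19.545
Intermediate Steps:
O(R) = -7 + R
√(408 + O(-19)) = √(408 + (-7 - 19)) = √(408 - 26) = √382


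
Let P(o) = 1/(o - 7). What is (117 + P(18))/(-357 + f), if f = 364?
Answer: 184/11 ≈ 16.727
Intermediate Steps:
P(o) = 1/(-7 + o)
(117 + P(18))/(-357 + f) = (117 + 1/(-7 + 18))/(-357 + 364) = (117 + 1/11)/7 = (117 + 1/11)*(⅐) = (1288/11)*(⅐) = 184/11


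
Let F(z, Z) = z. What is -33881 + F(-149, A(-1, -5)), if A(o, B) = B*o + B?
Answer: -34030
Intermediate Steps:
A(o, B) = B + B*o
-33881 + F(-149, A(-1, -5)) = -33881 - 149 = -34030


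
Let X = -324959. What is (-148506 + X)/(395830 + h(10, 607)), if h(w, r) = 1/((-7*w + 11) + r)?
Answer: -259458820/216914841 ≈ -1.1961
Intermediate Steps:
h(w, r) = 1/(11 + r - 7*w) (h(w, r) = 1/((11 - 7*w) + r) = 1/(11 + r - 7*w))
(-148506 + X)/(395830 + h(10, 607)) = (-148506 - 324959)/(395830 + 1/(11 + 607 - 7*10)) = -473465/(395830 + 1/(11 + 607 - 70)) = -473465/(395830 + 1/548) = -473465/216914841/548 = -473465*548/216914841 = -259458820/216914841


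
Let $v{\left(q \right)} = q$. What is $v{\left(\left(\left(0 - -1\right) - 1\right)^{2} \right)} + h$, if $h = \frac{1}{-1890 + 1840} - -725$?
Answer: $\frac{36249}{50} \approx 724.98$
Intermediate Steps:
$h = \frac{36249}{50}$ ($h = \frac{1}{-50} + 725 = - \frac{1}{50} + 725 = \frac{36249}{50} \approx 724.98$)
$v{\left(\left(\left(0 - -1\right) - 1\right)^{2} \right)} + h = \left(\left(0 - -1\right) - 1\right)^{2} + \frac{36249}{50} = \left(\left(0 + 1\right) - 1\right)^{2} + \frac{36249}{50} = \left(1 - 1\right)^{2} + \frac{36249}{50} = 0^{2} + \frac{36249}{50} = 0 + \frac{36249}{50} = \frac{36249}{50}$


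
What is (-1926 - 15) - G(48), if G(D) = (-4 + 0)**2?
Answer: -1957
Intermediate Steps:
G(D) = 16 (G(D) = (-4)**2 = 16)
(-1926 - 15) - G(48) = (-1926 - 15) - 1*16 = -1941 - 16 = -1957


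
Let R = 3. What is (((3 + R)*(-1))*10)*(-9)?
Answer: 540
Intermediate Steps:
(((3 + R)*(-1))*10)*(-9) = (((3 + 3)*(-1))*10)*(-9) = ((6*(-1))*10)*(-9) = -6*10*(-9) = -60*(-9) = 540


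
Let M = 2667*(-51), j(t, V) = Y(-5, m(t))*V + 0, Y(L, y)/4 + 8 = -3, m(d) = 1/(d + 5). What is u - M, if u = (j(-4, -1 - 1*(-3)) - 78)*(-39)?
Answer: 142491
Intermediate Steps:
m(d) = 1/(5 + d)
Y(L, y) = -44 (Y(L, y) = -32 + 4*(-3) = -32 - 12 = -44)
j(t, V) = -44*V (j(t, V) = -44*V + 0 = -44*V)
u = 6474 (u = (-44*(-1 - 1*(-3)) - 78)*(-39) = (-44*(-1 + 3) - 78)*(-39) = (-44*2 - 78)*(-39) = (-88 - 78)*(-39) = -166*(-39) = 6474)
M = -136017
u - M = 6474 - 1*(-136017) = 6474 + 136017 = 142491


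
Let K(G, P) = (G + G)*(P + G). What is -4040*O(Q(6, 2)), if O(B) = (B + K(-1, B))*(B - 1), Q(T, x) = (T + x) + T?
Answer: 630240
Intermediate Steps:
K(G, P) = 2*G*(G + P) (K(G, P) = (2*G)*(G + P) = 2*G*(G + P))
Q(T, x) = x + 2*T
O(B) = (-1 + B)*(2 - B) (O(B) = (B + 2*(-1)*(-1 + B))*(B - 1) = (B + (2 - 2*B))*(-1 + B) = (2 - B)*(-1 + B) = (-1 + B)*(2 - B))
-4040*O(Q(6, 2)) = -4040*(-2 - (2 + 2*6)**2 + 3*(2 + 2*6)) = -4040*(-2 - (2 + 12)**2 + 3*(2 + 12)) = -4040*(-2 - 1*14**2 + 3*14) = -4040*(-2 - 1*196 + 42) = -4040*(-2 - 196 + 42) = -4040*(-156) = 630240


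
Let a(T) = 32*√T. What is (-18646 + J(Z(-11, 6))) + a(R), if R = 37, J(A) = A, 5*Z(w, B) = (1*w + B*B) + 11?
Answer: -93194/5 + 32*√37 ≈ -18444.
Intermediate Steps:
Z(w, B) = 11/5 + w/5 + B²/5 (Z(w, B) = ((1*w + B*B) + 11)/5 = ((w + B²) + 11)/5 = (11 + w + B²)/5 = 11/5 + w/5 + B²/5)
(-18646 + J(Z(-11, 6))) + a(R) = (-18646 + (11/5 + (⅕)*(-11) + (⅕)*6²)) + 32*√37 = (-18646 + (11/5 - 11/5 + (⅕)*36)) + 32*√37 = (-18646 + (11/5 - 11/5 + 36/5)) + 32*√37 = (-18646 + 36/5) + 32*√37 = -93194/5 + 32*√37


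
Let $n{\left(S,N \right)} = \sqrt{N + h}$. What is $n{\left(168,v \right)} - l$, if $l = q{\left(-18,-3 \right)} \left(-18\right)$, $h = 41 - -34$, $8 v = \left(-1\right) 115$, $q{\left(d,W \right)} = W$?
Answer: $-54 + \frac{\sqrt{970}}{4} \approx -46.214$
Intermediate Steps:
$v = - \frac{115}{8}$ ($v = \frac{\left(-1\right) 115}{8} = \frac{1}{8} \left(-115\right) = - \frac{115}{8} \approx -14.375$)
$h = 75$ ($h = 41 + 34 = 75$)
$l = 54$ ($l = \left(-3\right) \left(-18\right) = 54$)
$n{\left(S,N \right)} = \sqrt{75 + N}$ ($n{\left(S,N \right)} = \sqrt{N + 75} = \sqrt{75 + N}$)
$n{\left(168,v \right)} - l = \sqrt{75 - \frac{115}{8}} - 54 = \sqrt{\frac{485}{8}} - 54 = \frac{\sqrt{970}}{4} - 54 = -54 + \frac{\sqrt{970}}{4}$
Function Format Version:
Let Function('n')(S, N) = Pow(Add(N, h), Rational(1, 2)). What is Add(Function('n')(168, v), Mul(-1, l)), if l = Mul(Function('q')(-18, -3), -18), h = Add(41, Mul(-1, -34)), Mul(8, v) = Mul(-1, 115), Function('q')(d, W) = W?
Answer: Add(-54, Mul(Rational(1, 4), Pow(970, Rational(1, 2)))) ≈ -46.214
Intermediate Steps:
v = Rational(-115, 8) (v = Mul(Rational(1, 8), Mul(-1, 115)) = Mul(Rational(1, 8), -115) = Rational(-115, 8) ≈ -14.375)
h = 75 (h = Add(41, 34) = 75)
l = 54 (l = Mul(-3, -18) = 54)
Function('n')(S, N) = Pow(Add(75, N), Rational(1, 2)) (Function('n')(S, N) = Pow(Add(N, 75), Rational(1, 2)) = Pow(Add(75, N), Rational(1, 2)))
Add(Function('n')(168, v), Mul(-1, l)) = Add(Pow(Add(75, Rational(-115, 8)), Rational(1, 2)), Mul(-1, 54)) = Add(Pow(Rational(485, 8), Rational(1, 2)), -54) = Add(Mul(Rational(1, 4), Pow(970, Rational(1, 2))), -54) = Add(-54, Mul(Rational(1, 4), Pow(970, Rational(1, 2))))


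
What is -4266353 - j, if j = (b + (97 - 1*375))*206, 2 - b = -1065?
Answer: -4428887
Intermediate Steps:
b = 1067 (b = 2 - 1*(-1065) = 2 + 1065 = 1067)
j = 162534 (j = (1067 + (97 - 1*375))*206 = (1067 + (97 - 375))*206 = (1067 - 278)*206 = 789*206 = 162534)
-4266353 - j = -4266353 - 1*162534 = -4266353 - 162534 = -4428887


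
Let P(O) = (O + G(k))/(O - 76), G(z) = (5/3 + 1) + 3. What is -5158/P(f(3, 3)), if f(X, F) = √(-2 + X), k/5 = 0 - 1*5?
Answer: 116055/2 ≈ 58028.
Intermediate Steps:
k = -25 (k = 5*(0 - 1*5) = 5*(0 - 5) = 5*(-5) = -25)
G(z) = 17/3 (G(z) = (5*(⅓) + 1) + 3 = (5/3 + 1) + 3 = 8/3 + 3 = 17/3)
P(O) = (17/3 + O)/(-76 + O) (P(O) = (O + 17/3)/(O - 76) = (17/3 + O)/(-76 + O))
-5158/P(f(3, 3)) = -5158*(-76 + √(-2 + 3))/(17/3 + √(-2 + 3)) = -5158*(-76 + √1)/(17/3 + √1) = -5158*(-76 + 1)/(17/3 + 1) = -5158/((20/3)/(-75)) = -5158/((-1/75*20/3)) = -5158/(-4/45) = -5158*(-45/4) = 116055/2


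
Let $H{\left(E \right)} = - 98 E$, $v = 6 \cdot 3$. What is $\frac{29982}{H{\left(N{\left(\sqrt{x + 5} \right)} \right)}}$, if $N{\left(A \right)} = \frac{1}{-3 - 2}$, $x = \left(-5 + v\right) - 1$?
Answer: $\frac{74955}{49} \approx 1529.7$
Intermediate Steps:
$v = 18$
$x = 12$ ($x = \left(-5 + 18\right) - 1 = 13 - 1 = 12$)
$N{\left(A \right)} = - \frac{1}{5}$ ($N{\left(A \right)} = \frac{1}{-5} = - \frac{1}{5}$)
$\frac{29982}{H{\left(N{\left(\sqrt{x + 5} \right)} \right)}} = \frac{29982}{\left(-98\right) \left(- \frac{1}{5}\right)} = \frac{29982}{\frac{98}{5}} = 29982 \cdot \frac{5}{98} = \frac{74955}{49}$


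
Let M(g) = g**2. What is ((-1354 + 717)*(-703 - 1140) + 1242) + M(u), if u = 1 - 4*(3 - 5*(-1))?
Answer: 1176194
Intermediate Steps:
u = -31 (u = 1 - 4*(3 + 5) = 1 - 4*8 = 1 - 32 = -31)
((-1354 + 717)*(-703 - 1140) + 1242) + M(u) = ((-1354 + 717)*(-703 - 1140) + 1242) + (-31)**2 = (-637*(-1843) + 1242) + 961 = (1173991 + 1242) + 961 = 1175233 + 961 = 1176194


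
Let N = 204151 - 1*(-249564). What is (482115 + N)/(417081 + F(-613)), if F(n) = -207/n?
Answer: 57366379/25567086 ≈ 2.2438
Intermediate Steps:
N = 453715 (N = 204151 + 249564 = 453715)
(482115 + N)/(417081 + F(-613)) = (482115 + 453715)/(417081 - 207/(-613)) = 935830/(417081 - 207*(-1/613)) = 935830/(417081 + 207/613) = 935830/(255670860/613) = 935830*(613/255670860) = 57366379/25567086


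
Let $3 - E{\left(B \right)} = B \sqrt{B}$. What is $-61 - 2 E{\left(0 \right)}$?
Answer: $-67$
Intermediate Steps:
$E{\left(B \right)} = 3 - B^{\frac{3}{2}}$ ($E{\left(B \right)} = 3 - B \sqrt{B} = 3 - B^{\frac{3}{2}}$)
$-61 - 2 E{\left(0 \right)} = -61 - 2 \left(3 - 0^{\frac{3}{2}}\right) = -61 - 2 \left(3 - 0\right) = -61 - 2 \left(3 + 0\right) = -61 - 6 = -67$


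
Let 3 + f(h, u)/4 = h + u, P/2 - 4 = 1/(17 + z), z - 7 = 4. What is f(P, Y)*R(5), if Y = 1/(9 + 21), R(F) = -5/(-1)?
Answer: 2144/21 ≈ 102.10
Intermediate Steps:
z = 11 (z = 7 + 4 = 11)
R(F) = 5 (R(F) = -5*(-1) = 5)
P = 113/14 (P = 8 + 2/(17 + 11) = 8 + 2/28 = 8 + 2*(1/28) = 8 + 1/14 = 113/14 ≈ 8.0714)
Y = 1/30 ≈ 0.033333
f(h, u) = -12 + 4*h + 4*u (f(h, u) = -12 + 4*(h + u) = -12 + (4*h + 4*u) = -12 + 4*h + 4*u)
f(P, Y)*R(5) = (-12 + 4*(113/14) + 4*(1/30))*5 = (-12 + 226/7 + 2/15)*5 = (2144/105)*5 = 2144/21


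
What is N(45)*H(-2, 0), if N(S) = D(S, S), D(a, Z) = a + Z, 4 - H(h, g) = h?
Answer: 540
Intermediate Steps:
H(h, g) = 4 - h
D(a, Z) = Z + a
N(S) = 2*S (N(S) = S + S = 2*S)
N(45)*H(-2, 0) = (2*45)*(4 - 1*(-2)) = 90*(4 + 2) = 90*6 = 540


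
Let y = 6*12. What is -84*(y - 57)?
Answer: -1260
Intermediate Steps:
y = 72
-84*(y - 57) = -84*(72 - 57) = -84*15 = -1260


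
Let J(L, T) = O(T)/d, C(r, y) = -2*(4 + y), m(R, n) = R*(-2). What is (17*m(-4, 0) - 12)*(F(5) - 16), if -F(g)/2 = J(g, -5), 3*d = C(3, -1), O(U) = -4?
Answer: -2480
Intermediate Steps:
m(R, n) = -2*R
C(r, y) = -8 - 2*y
d = -2 (d = (-8 - 2*(-1))/3 = (-8 + 2)/3 = (1/3)*(-6) = -2)
J(L, T) = 2 (J(L, T) = -4/(-2) = -4*(-1/2) = 2)
F(g) = -4 (F(g) = -2*2 = -4)
(17*m(-4, 0) - 12)*(F(5) - 16) = (17*(-2*(-4)) - 12)*(-4 - 16) = (17*8 - 12)*(-20) = (136 - 12)*(-20) = 124*(-20) = -2480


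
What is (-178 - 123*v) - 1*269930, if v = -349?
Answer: -227181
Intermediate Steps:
(-178 - 123*v) - 1*269930 = (-178 - 123*(-349)) - 1*269930 = (-178 + 42927) - 269930 = 42749 - 269930 = -227181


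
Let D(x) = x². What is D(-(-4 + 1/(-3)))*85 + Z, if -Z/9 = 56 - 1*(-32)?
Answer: 7237/9 ≈ 804.11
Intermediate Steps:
Z = -792 (Z = -9*(56 - 1*(-32)) = -9*(56 + 32) = -9*88 = -792)
D(-(-4 + 1/(-3)))*85 + Z = (-(-4 + 1/(-3)))²*85 - 792 = (-(-4 - ⅓))²*85 - 792 = (-1*(-13/3))²*85 - 792 = (13/3)²*85 - 792 = (169/9)*85 - 792 = 14365/9 - 792 = 7237/9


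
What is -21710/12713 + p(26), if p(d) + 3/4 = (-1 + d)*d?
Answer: 32928821/50852 ≈ 647.54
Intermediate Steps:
p(d) = -3/4 + d*(-1 + d) (p(d) = -3/4 + (-1 + d)*d = -3/4 + d*(-1 + d))
-21710/12713 + p(26) = -21710/12713 + (-3/4 + 26**2 - 1*26) = -21710*1/12713 + (-3/4 + 676 - 26) = -21710/12713 + 2597/4 = 32928821/50852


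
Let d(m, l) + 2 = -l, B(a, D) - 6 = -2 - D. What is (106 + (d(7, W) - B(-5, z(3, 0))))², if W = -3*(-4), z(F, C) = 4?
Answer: 8464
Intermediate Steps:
W = 12
B(a, D) = 4 - D (B(a, D) = 6 + (-2 - D) = 4 - D)
d(m, l) = -2 - l
(106 + (d(7, W) - B(-5, z(3, 0))))² = (106 + ((-2 - 1*12) - (4 - 1*4)))² = (106 + ((-2 - 12) - (4 - 4)))² = (106 + (-14 - 1*0))² = (106 + (-14 + 0))² = (106 - 14)² = 92² = 8464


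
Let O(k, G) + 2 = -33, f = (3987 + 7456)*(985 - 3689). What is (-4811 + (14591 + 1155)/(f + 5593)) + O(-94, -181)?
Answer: -149917223780/30936279 ≈ -4846.0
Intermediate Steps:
f = -30941872 (f = 11443*(-2704) = -30941872)
O(k, G) = -35 (O(k, G) = -2 - 33 = -35)
(-4811 + (14591 + 1155)/(f + 5593)) + O(-94, -181) = (-4811 + (14591 + 1155)/(-30941872 + 5593)) - 35 = (-4811 + 15746/(-30936279)) - 35 = (-4811 + 15746*(-1/30936279)) - 35 = (-4811 - 15746/30936279) - 35 = -148834454015/30936279 - 35 = -149917223780/30936279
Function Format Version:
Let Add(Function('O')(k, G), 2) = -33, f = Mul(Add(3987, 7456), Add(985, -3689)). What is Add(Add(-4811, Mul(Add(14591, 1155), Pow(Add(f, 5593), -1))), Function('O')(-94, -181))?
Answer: Rational(-149917223780, 30936279) ≈ -4846.0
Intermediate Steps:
f = -30941872 (f = Mul(11443, -2704) = -30941872)
Function('O')(k, G) = -35 (Function('O')(k, G) = Add(-2, -33) = -35)
Add(Add(-4811, Mul(Add(14591, 1155), Pow(Add(f, 5593), -1))), Function('O')(-94, -181)) = Add(Add(-4811, Mul(Add(14591, 1155), Pow(Add(-30941872, 5593), -1))), -35) = Add(Add(-4811, Mul(15746, Pow(-30936279, -1))), -35) = Add(Add(-4811, Mul(15746, Rational(-1, 30936279))), -35) = Add(Add(-4811, Rational(-15746, 30936279)), -35) = Add(Rational(-148834454015, 30936279), -35) = Rational(-149917223780, 30936279)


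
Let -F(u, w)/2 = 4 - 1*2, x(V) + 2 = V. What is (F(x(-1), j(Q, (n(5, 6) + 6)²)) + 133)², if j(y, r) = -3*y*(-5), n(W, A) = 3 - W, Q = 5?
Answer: 16641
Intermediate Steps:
j(y, r) = 15*y
x(V) = -2 + V
F(u, w) = -4 (F(u, w) = -2*(4 - 1*2) = -2*(4 - 2) = -2*2 = -4)
(F(x(-1), j(Q, (n(5, 6) + 6)²)) + 133)² = (-4 + 133)² = 129² = 16641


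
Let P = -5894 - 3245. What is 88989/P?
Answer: -88989/9139 ≈ -9.7373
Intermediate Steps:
P = -9139
88989/P = 88989/(-9139) = 88989*(-1/9139) = -88989/9139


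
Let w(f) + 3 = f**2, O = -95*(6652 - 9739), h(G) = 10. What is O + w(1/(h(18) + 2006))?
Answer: 1191891843073/4064256 ≈ 2.9326e+5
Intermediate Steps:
O = 293265 (O = -95*(-3087) = 293265)
w(f) = -3 + f**2
O + w(1/(h(18) + 2006)) = 293265 + (-3 + (1/(10 + 2006))**2) = 293265 + (-3 + (1/2016)**2) = 293265 + (-3 + 1/4064256) = 293265 - 12192767/4064256 = 1191891843073/4064256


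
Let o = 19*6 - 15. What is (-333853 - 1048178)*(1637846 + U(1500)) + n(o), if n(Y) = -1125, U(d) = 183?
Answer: -2263806858024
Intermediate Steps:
o = 99 (o = 114 - 15 = 99)
(-333853 - 1048178)*(1637846 + U(1500)) + n(o) = (-333853 - 1048178)*(1637846 + 183) - 1125 = -1382031*1638029 - 1125 = -2263806856899 - 1125 = -2263806858024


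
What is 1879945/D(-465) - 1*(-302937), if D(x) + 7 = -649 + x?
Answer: 337712432/1121 ≈ 3.0126e+5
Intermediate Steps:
D(x) = -656 + x (D(x) = -7 + (-649 + x) = -656 + x)
1879945/D(-465) - 1*(-302937) = 1879945/(-656 - 465) - 1*(-302937) = 1879945/(-1121) + 302937 = 1879945*(-1/1121) + 302937 = -1879945/1121 + 302937 = 337712432/1121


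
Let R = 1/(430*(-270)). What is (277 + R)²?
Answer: 1034246239770601/13479210000 ≈ 76729.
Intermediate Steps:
R = -1/116100 (R = (1/430)*(-1/270) = -1/116100 ≈ -8.6133e-6)
(277 + R)² = (277 - 1/116100)² = (32159699/116100)² = 1034246239770601/13479210000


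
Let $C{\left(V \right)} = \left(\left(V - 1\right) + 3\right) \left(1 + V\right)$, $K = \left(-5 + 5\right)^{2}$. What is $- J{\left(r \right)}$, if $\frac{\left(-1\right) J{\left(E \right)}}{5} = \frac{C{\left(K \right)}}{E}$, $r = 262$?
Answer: $\frac{5}{131} \approx 0.038168$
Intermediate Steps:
$K = 0$ ($K = 0^{2} = 0$)
$C{\left(V \right)} = \left(1 + V\right) \left(2 + V\right)$ ($C{\left(V \right)} = \left(\left(-1 + V\right) + 3\right) \left(1 + V\right) = \left(2 + V\right) \left(1 + V\right) = \left(1 + V\right) \left(2 + V\right)$)
$J{\left(E \right)} = - \frac{10}{E}$ ($J{\left(E \right)} = - 5 \frac{2 + 0^{2} + 3 \cdot 0}{E} = - 5 \frac{2 + 0 + 0}{E} = - 5 \frac{2}{E} = - \frac{10}{E}$)
$- J{\left(r \right)} = - \frac{-10}{262} = \left(-1\right) \left(- \frac{5}{131}\right) = \frac{5}{131}$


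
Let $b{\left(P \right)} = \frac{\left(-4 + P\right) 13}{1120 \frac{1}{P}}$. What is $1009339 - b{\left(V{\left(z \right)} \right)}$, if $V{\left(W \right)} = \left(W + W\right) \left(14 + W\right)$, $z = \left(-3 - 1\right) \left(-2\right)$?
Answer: $\frac{35277101}{35} \approx 1.0079 \cdot 10^{6}$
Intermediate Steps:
$z = 8$ ($z = \left(-4\right) \left(-2\right) = 8$)
$V{\left(W \right)} = 2 W \left(14 + W\right)$
$b{\left(P \right)} = \frac{P \left(-52 + 13 P\right)}{1120}$ ($b{\left(P \right)} = \left(-52 + 13 P\right) \frac{P}{1120} = \frac{P \left(-52 + 13 P\right)}{1120}$)
$1009339 - b{\left(V{\left(z \right)} \right)} = 1009339 - \frac{13 \cdot 2 \cdot 8 \left(14 + 8\right) \left(-4 + 2 \cdot 8 \left(14 + 8\right)\right)}{1120} = 1009339 - \frac{13 \cdot 2 \cdot 8 \cdot 22 \left(-4 + 2 \cdot 8 \cdot 22\right)}{1120} = 1009339 - \frac{13}{1120} \cdot 352 \left(-4 + 352\right) = 1009339 - \frac{13}{1120} \cdot 352 \cdot 348 = 1009339 - \frac{49764}{35} = \frac{35277101}{35}$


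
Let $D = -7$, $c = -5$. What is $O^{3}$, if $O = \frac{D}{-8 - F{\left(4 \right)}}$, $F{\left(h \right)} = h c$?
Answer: $- \frac{343}{1728} \approx -0.1985$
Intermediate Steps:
$F{\left(h \right)} = - 5 h$ ($F{\left(h \right)} = h \left(-5\right) = - 5 h$)
$O = - \frac{7}{12}$ ($O = - \frac{7}{-8 - \left(-5\right) 4} = - \frac{7}{-8 - -20} = - \frac{7}{-8 + 20} = - \frac{7}{12} \approx -0.58333$)
$O^{3} = \left(- \frac{7}{12}\right)^{3} = - \frac{343}{1728}$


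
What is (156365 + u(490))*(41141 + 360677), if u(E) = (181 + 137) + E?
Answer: 63154940514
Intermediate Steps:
u(E) = 318 + E
(156365 + u(490))*(41141 + 360677) = (156365 + (318 + 490))*(41141 + 360677) = (156365 + 808)*401818 = 157173*401818 = 63154940514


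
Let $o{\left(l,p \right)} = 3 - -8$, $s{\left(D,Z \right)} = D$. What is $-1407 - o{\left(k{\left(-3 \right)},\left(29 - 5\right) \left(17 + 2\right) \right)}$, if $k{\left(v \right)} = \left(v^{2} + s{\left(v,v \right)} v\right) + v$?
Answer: $-1418$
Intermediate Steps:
$k{\left(v \right)} = v + 2 v^{2}$ ($k{\left(v \right)} = \left(v^{2} + v v\right) + v = \left(v^{2} + v^{2}\right) + v = 2 v^{2} + v = v + 2 v^{2}$)
$o{\left(l,p \right)} = 11$ ($o{\left(l,p \right)} = 3 + 8 = 11$)
$-1407 - o{\left(k{\left(-3 \right)},\left(29 - 5\right) \left(17 + 2\right) \right)} = -1407 - 11 = -1418$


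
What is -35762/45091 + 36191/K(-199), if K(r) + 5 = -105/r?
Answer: -324777615999/40130990 ≈ -8092.9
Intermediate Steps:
K(r) = -5 - 105/r
-35762/45091 + 36191/K(-199) = -35762/45091 + 36191/(-5 - 105/(-199)) = -35762*1/45091 + 36191/(-5 - 105*(-1/199)) = -35762/45091 + 36191/(-5 + 105/199) = -35762/45091 + 36191/(-890/199) = -35762/45091 + 36191*(-199/890) = -35762/45091 - 7202009/890 = -324777615999/40130990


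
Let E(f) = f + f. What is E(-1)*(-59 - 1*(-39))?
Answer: 40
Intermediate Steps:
E(f) = 2*f
E(-1)*(-59 - 1*(-39)) = (2*(-1))*(-59 - 1*(-39)) = -2*(-59 + 39) = -2*(-20) = 40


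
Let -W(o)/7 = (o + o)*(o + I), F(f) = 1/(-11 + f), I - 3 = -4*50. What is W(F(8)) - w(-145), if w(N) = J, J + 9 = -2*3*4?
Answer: -7991/9 ≈ -887.89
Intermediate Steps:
J = -33 (J = -9 - 2*3*4 = -9 - 6*4 = -9 - 24 = -33)
w(N) = -33
I = -197 (I = 3 - 4*50 = 3 - 200 = -197)
W(o) = -14*o*(-197 + o) (W(o) = -7*(o + o)*(o - 197) = -7*2*o*(-197 + o) = -14*o*(-197 + o))
W(F(8)) - w(-145) = 14*(197 - 1/(-11 + 8))/(-11 + 8) - 1*(-33) = 14*(197 - 1/(-3))/(-3) + 33 = 14*(-⅓)*(197 - 1*(-⅓)) + 33 = 14*(-⅓)*(197 + ⅓) + 33 = 14*(-⅓)*(592/3) + 33 = -8288/9 + 33 = -7991/9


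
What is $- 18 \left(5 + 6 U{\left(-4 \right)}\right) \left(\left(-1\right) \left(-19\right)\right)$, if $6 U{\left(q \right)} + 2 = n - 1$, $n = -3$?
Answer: $342$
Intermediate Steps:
$U{\left(q \right)} = -1$ ($U{\left(q \right)} = - \frac{1}{3} + \frac{-3 - 1}{6} = - \frac{1}{3} + \frac{1}{6} \left(-4\right) = - \frac{1}{3} - \frac{2}{3} = -1$)
$- 18 \left(5 + 6 U{\left(-4 \right)}\right) \left(\left(-1\right) \left(-19\right)\right) = - 18 \left(5 + 6 \left(-1\right)\right) \left(\left(-1\right) \left(-19\right)\right) = - 18 \left(5 - 6\right) 19 = \left(-18\right) \left(-1\right) 19 = 18 \cdot 19 = 342$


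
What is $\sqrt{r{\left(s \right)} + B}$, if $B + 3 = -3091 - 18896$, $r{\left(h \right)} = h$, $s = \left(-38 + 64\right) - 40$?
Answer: $2 i \sqrt{5501} \approx 148.34 i$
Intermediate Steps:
$s = -14$ ($s = 26 - 40 = -14$)
$B = -21990$ ($B = -3 - 21987 = -21990$)
$\sqrt{r{\left(s \right)} + B} = \sqrt{-14 - 21990} = \sqrt{-22004} = 2 i \sqrt{5501}$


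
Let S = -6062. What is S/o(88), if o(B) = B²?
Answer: -3031/3872 ≈ -0.78280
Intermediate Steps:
S/o(88) = -6062/(88²) = -6062/7744 = -6062*1/7744 = -3031/3872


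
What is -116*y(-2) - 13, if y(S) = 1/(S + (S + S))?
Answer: 19/3 ≈ 6.3333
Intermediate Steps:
y(S) = 1/(3*S) (y(S) = 1/(S + 2*S) = 1/(3*S))
-116*y(-2) - 13 = -116/(3*(-2)) - 13 = -116*(-1)/(3*2) - 13 = -116*(-⅙) - 13 = 58/3 - 13 = 19/3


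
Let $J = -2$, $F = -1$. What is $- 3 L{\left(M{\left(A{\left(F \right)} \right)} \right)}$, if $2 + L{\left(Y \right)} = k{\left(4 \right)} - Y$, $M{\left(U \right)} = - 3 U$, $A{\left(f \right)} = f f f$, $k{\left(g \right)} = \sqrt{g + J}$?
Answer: $15 - 3 \sqrt{2} \approx 10.757$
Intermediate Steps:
$k{\left(g \right)} = \sqrt{-2 + g}$ ($k{\left(g \right)} = \sqrt{g - 2} = \sqrt{-2 + g}$)
$A{\left(f \right)} = f^{3}$ ($A{\left(f \right)} = f^{2} f = f^{3}$)
$L{\left(Y \right)} = -2 + \sqrt{2} - Y$ ($L{\left(Y \right)} = -2 - \left(Y - \sqrt{-2 + 4}\right) = -2 - \left(Y - \sqrt{2}\right) = -2 + \sqrt{2} - Y$)
$- 3 L{\left(M{\left(A{\left(F \right)} \right)} \right)} = - 3 \left(-2 + \sqrt{2} - - 3 \left(-1\right)^{3}\right) = - 3 \left(-2 + \sqrt{2} - \left(-3\right) \left(-1\right)\right) = - 3 \left(-2 + \sqrt{2} - 3\right) = - 3 \left(-5 + \sqrt{2}\right) = 15 - 3 \sqrt{2}$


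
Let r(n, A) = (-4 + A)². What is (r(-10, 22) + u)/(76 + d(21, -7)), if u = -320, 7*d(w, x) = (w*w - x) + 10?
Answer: 14/495 ≈ 0.028283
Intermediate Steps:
d(w, x) = 10/7 - x/7 + w²/7 (d(w, x) = ((w*w - x) + 10)/7 = ((w² - x) + 10)/7 = (10 + w² - x)/7 = 10/7 - x/7 + w²/7)
(r(-10, 22) + u)/(76 + d(21, -7)) = ((-4 + 22)² - 320)/(76 + (10/7 - ⅐*(-7) + (⅐)*21²)) = (18² - 320)/(76 + (10/7 + 1 + (⅐)*441)) = (324 - 320)/(76 + (10/7 + 1 + 63)) = 4/(76 + 458/7) = 4/(990/7) = 4*(7/990) = 14/495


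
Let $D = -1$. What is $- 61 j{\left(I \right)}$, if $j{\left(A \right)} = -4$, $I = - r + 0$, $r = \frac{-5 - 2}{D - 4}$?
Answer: $244$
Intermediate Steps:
$r = \frac{7}{5}$ ($r = \frac{-5 - 2}{-1 - 4} = - \frac{7}{-5} = \left(-7\right) \left(- \frac{1}{5}\right) = \frac{7}{5} \approx 1.4$)
$I = - \frac{7}{5}$ ($I = \left(-1\right) \frac{7}{5} + 0 = - \frac{7}{5} + 0 = - \frac{7}{5} \approx -1.4$)
$- 61 j{\left(I \right)} = \left(-61\right) \left(-4\right) = 244$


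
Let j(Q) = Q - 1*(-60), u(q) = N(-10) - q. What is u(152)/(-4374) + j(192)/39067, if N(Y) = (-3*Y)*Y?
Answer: 1340038/12205647 ≈ 0.10979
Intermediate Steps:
N(Y) = -3*Y²
u(q) = -300 - q (u(q) = -3*(-10)² - q = -3*100 - q = -300 - q)
j(Q) = 60 + Q (j(Q) = Q + 60 = 60 + Q)
u(152)/(-4374) + j(192)/39067 = (-300 - 1*152)/(-4374) + (60 + 192)/39067 = (-300 - 152)*(-1/4374) + 252*(1/39067) = -452*(-1/4374) + 36/5581 = 226/2187 + 36/5581 = 1340038/12205647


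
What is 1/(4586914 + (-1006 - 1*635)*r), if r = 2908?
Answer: -1/185114 ≈ -5.4021e-6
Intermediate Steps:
1/(4586914 + (-1006 - 1*635)*r) = 1/(4586914 + (-1006 - 1*635)*2908) = 1/(4586914 + (-1006 - 635)*2908) = 1/(4586914 - 1641*2908) = 1/(4586914 - 4772028) = 1/(-185114) = -1/185114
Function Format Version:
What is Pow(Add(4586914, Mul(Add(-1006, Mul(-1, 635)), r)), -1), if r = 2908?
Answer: Rational(-1, 185114) ≈ -5.4021e-6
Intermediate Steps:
Pow(Add(4586914, Mul(Add(-1006, Mul(-1, 635)), r)), -1) = Pow(Add(4586914, Mul(Add(-1006, Mul(-1, 635)), 2908)), -1) = Pow(Add(4586914, Mul(Add(-1006, -635), 2908)), -1) = Pow(Add(4586914, Mul(-1641, 2908)), -1) = Pow(Add(4586914, -4772028), -1) = Pow(-185114, -1) = Rational(-1, 185114)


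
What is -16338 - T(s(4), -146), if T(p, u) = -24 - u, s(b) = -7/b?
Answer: -16460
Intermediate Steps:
-16338 - T(s(4), -146) = -16338 - (-24 - 1*(-146)) = -16338 - (-24 + 146) = -16338 - 1*122 = -16338 - 122 = -16460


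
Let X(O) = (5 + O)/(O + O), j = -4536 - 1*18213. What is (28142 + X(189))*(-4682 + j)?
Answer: -145903705985/189 ≈ -7.7198e+8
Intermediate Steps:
j = -22749 (j = -4536 - 18213 = -22749)
X(O) = (5 + O)/(2*O) (X(O) = (5 + O)/((2*O)) = (5 + O)*(1/(2*O)) = (5 + O)/(2*O))
(28142 + X(189))*(-4682 + j) = (28142 + (½)*(5 + 189)/189)*(-4682 - 22749) = (28142 + (½)*(1/189)*194)*(-27431) = (28142 + 97/189)*(-27431) = (5318935/189)*(-27431) = -145903705985/189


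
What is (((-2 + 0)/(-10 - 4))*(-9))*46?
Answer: -414/7 ≈ -59.143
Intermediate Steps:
(((-2 + 0)/(-10 - 4))*(-9))*46 = (-2/(-14)*(-9))*46 = (-2*(-1/14)*(-9))*46 = ((1/7)*(-9))*46 = -9/7*46 = -414/7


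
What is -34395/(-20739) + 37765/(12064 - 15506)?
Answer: -221606915/23794546 ≈ -9.3134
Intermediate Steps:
-34395/(-20739) + 37765/(12064 - 15506) = -34395*(-1/20739) + 37765/(-3442) = 11465/6913 + 37765*(-1/3442) = 11465/6913 - 37765/3442 = -221606915/23794546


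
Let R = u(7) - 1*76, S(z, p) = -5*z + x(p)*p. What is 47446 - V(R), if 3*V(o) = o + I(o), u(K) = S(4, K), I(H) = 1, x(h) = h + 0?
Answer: 142384/3 ≈ 47461.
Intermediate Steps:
x(h) = h
S(z, p) = p**2 - 5*z (S(z, p) = -5*z + p*p = -5*z + p**2 = p**2 - 5*z)
u(K) = -20 + K**2 (u(K) = K**2 - 5*4 = K**2 - 20 = -20 + K**2)
R = -47 (R = (-20 + 7**2) - 1*76 = (-20 + 49) - 76 = 29 - 76 = -47)
V(o) = 1/3 + o/3 (V(o) = (o + 1)/3 = (1 + o)/3 = 1/3 + o/3)
47446 - V(R) = 47446 - (1/3 + (1/3)*(-47)) = 47446 - (1/3 - 47/3) = 47446 - 1*(-46/3) = 47446 + 46/3 = 142384/3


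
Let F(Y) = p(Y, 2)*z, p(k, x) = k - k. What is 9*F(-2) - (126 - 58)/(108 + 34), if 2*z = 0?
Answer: -34/71 ≈ -0.47887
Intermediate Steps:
p(k, x) = 0
z = 0 (z = (½)*0 = 0)
F(Y) = 0 (F(Y) = 0*0 = 0)
9*F(-2) - (126 - 58)/(108 + 34) = 9*0 - (126 - 58)/(108 + 34) = 0 - 68/142 = 0 - 1*34/71 = 0 - 34/71 = -34/71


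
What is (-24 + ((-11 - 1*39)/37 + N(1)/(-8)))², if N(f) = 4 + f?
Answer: 59120721/87616 ≈ 674.77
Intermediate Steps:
(-24 + ((-11 - 1*39)/37 + N(1)/(-8)))² = (-24 + ((-11 - 1*39)/37 + (4 + 1)/(-8)))² = (-24 + ((-11 - 39)*(1/37) + 5*(-⅛)))² = (-24 + (-50*1/37 - 5/8))² = (-24 + (-50/37 - 5/8))² = (-24 - 585/296)² = (-7689/296)² = 59120721/87616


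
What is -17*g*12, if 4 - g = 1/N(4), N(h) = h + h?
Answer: -1581/2 ≈ -790.50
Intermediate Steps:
N(h) = 2*h
g = 31/8 (g = 4 - 1/(2*4) = 4 - 1/8 = 4 - 1*⅛ = 4 - ⅛ = 31/8 ≈ 3.8750)
-17*g*12 = -17*31/8*12 = -527/8*12 = -1581/2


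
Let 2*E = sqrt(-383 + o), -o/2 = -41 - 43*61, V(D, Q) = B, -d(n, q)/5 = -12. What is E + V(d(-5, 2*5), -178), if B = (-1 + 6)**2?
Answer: 25 + sqrt(4945)/2 ≈ 60.160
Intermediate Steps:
d(n, q) = 60 (d(n, q) = -5*(-12) = 60)
B = 25 (B = 5**2 = 25)
V(D, Q) = 25
o = 5328 (o = -2*(-41 - 43*61) = -2*(-41 - 2623) = -2*(-2664) = 5328)
E = sqrt(4945)/2 (E = sqrt(-383 + 5328)/2 = sqrt(4945)/2 ≈ 35.160)
E + V(d(-5, 2*5), -178) = sqrt(4945)/2 + 25 = 25 + sqrt(4945)/2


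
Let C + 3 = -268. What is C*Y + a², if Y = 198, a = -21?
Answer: -53217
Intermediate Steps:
C = -271 (C = -3 - 268 = -271)
C*Y + a² = -271*198 + (-21)² = -53658 + 441 = -53217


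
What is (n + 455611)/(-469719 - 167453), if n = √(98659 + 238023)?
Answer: -455611/637172 - √336682/637172 ≈ -0.71596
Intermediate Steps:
n = √336682 ≈ 580.24
(n + 455611)/(-469719 - 167453) = (√336682 + 455611)/(-469719 - 167453) = (455611 + √336682)/(-637172) = (455611 + √336682)*(-1/637172) = -455611/637172 - √336682/637172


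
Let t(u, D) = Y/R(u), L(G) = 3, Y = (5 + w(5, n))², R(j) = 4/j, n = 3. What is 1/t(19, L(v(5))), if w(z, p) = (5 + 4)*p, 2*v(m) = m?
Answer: 1/4864 ≈ 0.00020559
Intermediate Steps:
v(m) = m/2
w(z, p) = 9*p
Y = 1024 (Y = (5 + 9*3)² = (5 + 27)² = 32² = 1024)
t(u, D) = 256*u (t(u, D) = 1024/((4/u)) = 1024*(u/4) = 256*u)
1/t(19, L(v(5))) = 1/(256*19) = 1/4864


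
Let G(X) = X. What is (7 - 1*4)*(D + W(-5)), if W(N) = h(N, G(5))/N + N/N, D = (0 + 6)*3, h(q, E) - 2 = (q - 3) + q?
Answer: 318/5 ≈ 63.600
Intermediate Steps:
h(q, E) = -1 + 2*q (h(q, E) = 2 + ((q - 3) + q) = 2 + ((-3 + q) + q) = 2 + (-3 + 2*q) = -1 + 2*q)
D = 18 (D = 6*3 = 18)
W(N) = 1 + (-1 + 2*N)/N (W(N) = (-1 + 2*N)/N + N/N = (-1 + 2*N)/N + 1 = 1 + (-1 + 2*N)/N)
(7 - 1*4)*(D + W(-5)) = (7 - 1*4)*(18 + (3 - 1/(-5))) = (7 - 4)*(18 + (3 - 1*(-1/5))) = 3*(18 + (3 + 1/5)) = 3*(18 + 16/5) = 3*(106/5) = 318/5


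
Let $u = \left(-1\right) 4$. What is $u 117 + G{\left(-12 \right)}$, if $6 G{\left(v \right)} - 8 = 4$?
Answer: $-466$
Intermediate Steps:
$G{\left(v \right)} = 2$ ($G{\left(v \right)} = \frac{4}{3} + \frac{1}{6} \cdot 4 = \frac{4}{3} + \frac{2}{3} = 2$)
$u = -4$
$u 117 + G{\left(-12 \right)} = \left(-4\right) 117 + 2 = -468 + 2 = -466$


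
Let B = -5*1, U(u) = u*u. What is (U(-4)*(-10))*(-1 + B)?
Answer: 960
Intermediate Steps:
U(u) = u²
B = -5
(U(-4)*(-10))*(-1 + B) = ((-4)²*(-10))*(-1 - 5) = (16*(-10))*(-6) = -160*(-6) = 960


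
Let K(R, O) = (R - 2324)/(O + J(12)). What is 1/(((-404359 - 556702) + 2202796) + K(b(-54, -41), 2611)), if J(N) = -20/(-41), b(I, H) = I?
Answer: 107071/132953710687 ≈ 8.0533e-7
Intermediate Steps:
J(N) = 20/41 (J(N) = -20*(-1/41) = 20/41)
K(R, O) = (-2324 + R)/(20/41 + O) (K(R, O) = (R - 2324)/(O + 20/41) = (-2324 + R)/(20/41 + O))
1/(((-404359 - 556702) + 2202796) + K(b(-54, -41), 2611)) = 1/(((-404359 - 556702) + 2202796) + 41*(-2324 - 54)/(20 + 41*2611)) = 1/((-961061 + 2202796) + 41*(-2378)/(20 + 107051)) = 1/(1241735 + 41*(-2378)/107071) = 1/(1241735 + 41*(1/107071)*(-2378)) = 1/(1241735 - 97498/107071) = 1/(132953710687/107071) = 107071/132953710687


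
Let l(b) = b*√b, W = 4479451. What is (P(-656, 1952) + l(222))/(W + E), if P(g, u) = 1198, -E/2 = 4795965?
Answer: -1198/5112479 - 222*√222/5112479 ≈ -0.00088132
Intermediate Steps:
E = -9591930 (E = -2*4795965 = -9591930)
l(b) = b^(3/2)
(P(-656, 1952) + l(222))/(W + E) = (1198 + 222^(3/2))/(4479451 - 9591930) = (1198 + 222*√222)/(-5112479) = (1198 + 222*√222)*(-1/5112479) = -1198/5112479 - 222*√222/5112479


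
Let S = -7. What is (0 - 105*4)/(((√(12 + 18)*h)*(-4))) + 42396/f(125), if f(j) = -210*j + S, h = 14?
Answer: -42396/26257 + √30/4 ≈ -0.24535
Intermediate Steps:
f(j) = -7 - 210*j (f(j) = -210*j - 7 = -7 - 210*j)
(0 - 105*4)/(((√(12 + 18)*h)*(-4))) + 42396/f(125) = (0 - 105*4)/(((√(12 + 18)*14)*(-4))) + 42396/(-7 - 210*125) = (0 - 420)/(((√30*14)*(-4))) + 42396/(-7 - 26250) = -420*(-√30/1680) + 42396/(-26257) = -420*(-√30/1680) + 42396*(-1/26257) = -(-1)*√30/4 - 42396/26257 = √30/4 - 42396/26257 = -42396/26257 + √30/4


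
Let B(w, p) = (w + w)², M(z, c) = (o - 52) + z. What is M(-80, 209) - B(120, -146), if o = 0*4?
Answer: -57732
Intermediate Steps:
o = 0
M(z, c) = -52 + z (M(z, c) = (0 - 52) + z = -52 + z)
B(w, p) = 4*w² (B(w, p) = (2*w)² = 4*w²)
M(-80, 209) - B(120, -146) = (-52 - 80) - 4*120² = -132 - 4*14400 = -132 - 1*57600 = -132 - 57600 = -57732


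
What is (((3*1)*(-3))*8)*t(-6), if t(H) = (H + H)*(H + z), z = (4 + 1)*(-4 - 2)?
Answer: -31104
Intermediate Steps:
z = -30 (z = 5*(-6) = -30)
t(H) = 2*H*(-30 + H) (t(H) = (H + H)*(H - 30) = (2*H)*(-30 + H) = 2*H*(-30 + H))
(((3*1)*(-3))*8)*t(-6) = (((3*1)*(-3))*8)*(2*(-6)*(-30 - 6)) = ((3*(-3))*8)*(2*(-6)*(-36)) = -9*8*432 = -72*432 = -31104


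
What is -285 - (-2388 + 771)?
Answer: 1332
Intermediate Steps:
-285 - (-2388 + 771) = -285 - 1*(-1617) = -285 + 1617 = 1332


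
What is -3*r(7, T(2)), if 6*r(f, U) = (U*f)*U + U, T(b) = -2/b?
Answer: -3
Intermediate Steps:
r(f, U) = U/6 + f*U**2/6 (r(f, U) = ((U*f)*U + U)/6 = (f*U**2 + U)/6 = (U + f*U**2)/6 = U/6 + f*U**2/6)
-3*r(7, T(2)) = -(-2/2)*(1 - 2/2*7)/2 = -(-2*1/2)*(1 - 2*1/2*7)/2 = -(-1)*(1 - 1*7)/2 = -(-1)*(1 - 7)/2 = -(-1)*(-6)/2 = -3*1 = -3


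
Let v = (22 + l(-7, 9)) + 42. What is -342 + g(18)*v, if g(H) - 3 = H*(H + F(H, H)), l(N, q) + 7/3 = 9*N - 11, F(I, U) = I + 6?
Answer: -9703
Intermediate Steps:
F(I, U) = 6 + I
l(N, q) = -40/3 + 9*N (l(N, q) = -7/3 + (9*N - 11) = -7/3 + (-11 + 9*N) = -40/3 + 9*N)
g(H) = 3 + H*(6 + 2*H) (g(H) = 3 + H*(H + (6 + H)) = 3 + H*(6 + 2*H))
v = -37/3 (v = (22 + (-40/3 + 9*(-7))) + 42 = (22 + (-40/3 - 63)) + 42 = (22 - 229/3) + 42 = -163/3 + 42 = -37/3 ≈ -12.333)
-342 + g(18)*v = -342 + (3 + 18**2 + 18*(6 + 18))*(-37/3) = -342 + (3 + 324 + 18*24)*(-37/3) = -342 + (3 + 324 + 432)*(-37/3) = -342 + 759*(-37/3) = -342 - 9361 = -9703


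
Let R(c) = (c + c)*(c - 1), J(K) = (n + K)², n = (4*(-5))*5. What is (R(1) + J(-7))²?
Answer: 131079601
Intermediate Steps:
n = -100 (n = -20*5 = -100)
J(K) = (-100 + K)²
R(c) = 2*c*(-1 + c) (R(c) = (2*c)*(-1 + c) = 2*c*(-1 + c))
(R(1) + J(-7))² = (2*1*(-1 + 1) + (-100 - 7)²)² = (2*1*0 + (-107)²)² = (0 + 11449)² = 11449² = 131079601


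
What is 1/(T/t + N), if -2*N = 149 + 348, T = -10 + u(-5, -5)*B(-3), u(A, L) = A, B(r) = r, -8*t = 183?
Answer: -366/91031 ≈ -0.0040206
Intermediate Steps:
t = -183/8 (t = -1/8*183 = -183/8 ≈ -22.875)
T = 5 (T = -10 - 5*(-3) = -10 + 15 = 5)
N = -497/2 (N = -(149 + 348)/2 = -1/2*497 = -497/2 ≈ -248.50)
1/(T/t + N) = 1/(5/(-183/8) - 497/2) = 1/(5*(-8/183) - 497/2) = 1/(-40/183 - 497/2) = 1/(-91031/366) = -366/91031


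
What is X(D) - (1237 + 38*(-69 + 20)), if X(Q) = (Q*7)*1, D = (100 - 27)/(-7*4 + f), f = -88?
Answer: 71989/116 ≈ 620.59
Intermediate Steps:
D = -73/116 (D = (100 - 27)/(-7*4 - 88) = 73/(-28 - 88) = 73/(-116) = 73*(-1/116) = -73/116 ≈ -0.62931)
X(Q) = 7*Q (X(Q) = (7*Q)*1 = 7*Q)
X(D) - (1237 + 38*(-69 + 20)) = 7*(-73/116) - (1237 + 38*(-69 + 20)) = -511/116 - (1237 + 38*(-49)) = -511/116 - (1237 - 1862) = -511/116 - 1*(-625) = -511/116 + 625 = 71989/116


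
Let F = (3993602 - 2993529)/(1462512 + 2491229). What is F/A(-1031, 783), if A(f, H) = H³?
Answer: 1000073/1897988175788067 ≈ 5.2691e-10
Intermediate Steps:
F = 1000073/3953741 ≈ 0.25294
F/A(-1031, 783) = 1000073/(3953741*(783³)) = (1000073/3953741)/480048687 = (1000073/3953741)*(1/480048687) = 1000073/1897988175788067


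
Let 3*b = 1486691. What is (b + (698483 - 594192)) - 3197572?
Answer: -7793152/3 ≈ -2.5977e+6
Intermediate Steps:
b = 1486691/3 (b = (⅓)*1486691 = 1486691/3 ≈ 4.9556e+5)
(b + (698483 - 594192)) - 3197572 = (1486691/3 + (698483 - 594192)) - 3197572 = (1486691/3 + 104291) - 3197572 = 1799564/3 - 3197572 = -7793152/3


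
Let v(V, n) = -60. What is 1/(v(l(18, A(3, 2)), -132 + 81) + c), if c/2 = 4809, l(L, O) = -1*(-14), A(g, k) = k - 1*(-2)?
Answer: 1/9558 ≈ 0.00010462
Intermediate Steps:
A(g, k) = 2 + k (A(g, k) = k + 2 = 2 + k)
l(L, O) = 14
c = 9618 (c = 2*4809 = 9618)
1/(v(l(18, A(3, 2)), -132 + 81) + c) = 1/(-60 + 9618) = 1/9558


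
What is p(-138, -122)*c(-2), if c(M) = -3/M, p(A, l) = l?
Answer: -183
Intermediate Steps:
p(-138, -122)*c(-2) = -(-366)/(-2) = -(-366)*(-1)/2 = -122*3/2 = -183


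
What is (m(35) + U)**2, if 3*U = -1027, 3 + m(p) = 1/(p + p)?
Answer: 5258715289/44100 ≈ 1.1925e+5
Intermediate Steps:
m(p) = -3 + 1/(2*p) (m(p) = -3 + 1/(p + p) = -3 + 1/(2*p))
U = -1027/3 (U = (1/3)*(-1027) = -1027/3 ≈ -342.33)
(m(35) + U)**2 = ((-3 + (1/2)/35) - 1027/3)**2 = ((-3 + (1/2)*(1/35)) - 1027/3)**2 = ((-3 + 1/70) - 1027/3)**2 = (-209/70 - 1027/3)**2 = (-72517/210)**2 = 5258715289/44100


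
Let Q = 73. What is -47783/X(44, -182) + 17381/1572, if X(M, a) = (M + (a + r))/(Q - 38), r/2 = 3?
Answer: 36546041/2882 ≈ 12681.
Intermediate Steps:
r = 6 (r = 2*3 = 6)
X(M, a) = 6/35 + M/35 + a/35 (X(M, a) = (M + (a + 6))/(73 - 38) = (M + (6 + a))/35 = (6 + M + a)*(1/35) = 6/35 + M/35 + a/35)
-47783/X(44, -182) + 17381/1572 = -47783/(6/35 + (1/35)*44 + (1/35)*(-182)) + 17381/1572 = -47783/(6/35 + 44/35 - 26/5) + 17381*(1/1572) = -47783/(-132/35) + 17381/1572 = -47783*(-35/132) + 17381/1572 = 1672405/132 + 17381/1572 = 36546041/2882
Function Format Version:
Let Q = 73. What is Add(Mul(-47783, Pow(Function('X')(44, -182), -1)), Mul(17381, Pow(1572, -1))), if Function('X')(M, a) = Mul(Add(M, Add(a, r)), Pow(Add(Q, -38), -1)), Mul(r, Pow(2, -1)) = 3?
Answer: Rational(36546041, 2882) ≈ 12681.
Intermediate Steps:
r = 6 (r = Mul(2, 3) = 6)
Function('X')(M, a) = Add(Rational(6, 35), Mul(Rational(1, 35), M), Mul(Rational(1, 35), a)) (Function('X')(M, a) = Mul(Add(M, Add(a, 6)), Pow(Add(73, -38), -1)) = Mul(Add(M, Add(6, a)), Pow(35, -1)) = Mul(Add(6, M, a), Rational(1, 35)) = Add(Rational(6, 35), Mul(Rational(1, 35), M), Mul(Rational(1, 35), a)))
Add(Mul(-47783, Pow(Function('X')(44, -182), -1)), Mul(17381, Pow(1572, -1))) = Add(Mul(-47783, Pow(Add(Rational(6, 35), Mul(Rational(1, 35), 44), Mul(Rational(1, 35), -182)), -1)), Mul(17381, Pow(1572, -1))) = Add(Mul(-47783, Pow(Add(Rational(6, 35), Rational(44, 35), Rational(-26, 5)), -1)), Mul(17381, Rational(1, 1572))) = Add(Mul(-47783, Pow(Rational(-132, 35), -1)), Rational(17381, 1572)) = Add(Mul(-47783, Rational(-35, 132)), Rational(17381, 1572)) = Add(Rational(1672405, 132), Rational(17381, 1572)) = Rational(36546041, 2882)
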